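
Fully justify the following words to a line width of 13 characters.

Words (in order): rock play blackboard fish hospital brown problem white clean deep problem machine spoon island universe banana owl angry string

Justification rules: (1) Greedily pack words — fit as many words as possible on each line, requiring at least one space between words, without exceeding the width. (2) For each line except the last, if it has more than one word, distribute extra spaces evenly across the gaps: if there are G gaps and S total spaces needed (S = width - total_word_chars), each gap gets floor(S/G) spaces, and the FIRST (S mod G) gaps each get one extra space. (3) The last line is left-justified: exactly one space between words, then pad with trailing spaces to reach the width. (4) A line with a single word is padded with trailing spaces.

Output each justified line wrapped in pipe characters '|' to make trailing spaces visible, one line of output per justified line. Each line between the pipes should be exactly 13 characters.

Answer: |rock     play|
|blackboard   |
|fish hospital|
|brown problem|
|white   clean|
|deep  problem|
|machine spoon|
|island       |
|universe     |
|banana    owl|
|angry string |

Derivation:
Line 1: ['rock', 'play'] (min_width=9, slack=4)
Line 2: ['blackboard'] (min_width=10, slack=3)
Line 3: ['fish', 'hospital'] (min_width=13, slack=0)
Line 4: ['brown', 'problem'] (min_width=13, slack=0)
Line 5: ['white', 'clean'] (min_width=11, slack=2)
Line 6: ['deep', 'problem'] (min_width=12, slack=1)
Line 7: ['machine', 'spoon'] (min_width=13, slack=0)
Line 8: ['island'] (min_width=6, slack=7)
Line 9: ['universe'] (min_width=8, slack=5)
Line 10: ['banana', 'owl'] (min_width=10, slack=3)
Line 11: ['angry', 'string'] (min_width=12, slack=1)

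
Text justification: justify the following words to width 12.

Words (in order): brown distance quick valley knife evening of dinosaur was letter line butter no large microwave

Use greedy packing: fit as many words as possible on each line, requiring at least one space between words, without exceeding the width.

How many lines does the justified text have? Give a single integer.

Answer: 10

Derivation:
Line 1: ['brown'] (min_width=5, slack=7)
Line 2: ['distance'] (min_width=8, slack=4)
Line 3: ['quick', 'valley'] (min_width=12, slack=0)
Line 4: ['knife'] (min_width=5, slack=7)
Line 5: ['evening', 'of'] (min_width=10, slack=2)
Line 6: ['dinosaur', 'was'] (min_width=12, slack=0)
Line 7: ['letter', 'line'] (min_width=11, slack=1)
Line 8: ['butter', 'no'] (min_width=9, slack=3)
Line 9: ['large'] (min_width=5, slack=7)
Line 10: ['microwave'] (min_width=9, slack=3)
Total lines: 10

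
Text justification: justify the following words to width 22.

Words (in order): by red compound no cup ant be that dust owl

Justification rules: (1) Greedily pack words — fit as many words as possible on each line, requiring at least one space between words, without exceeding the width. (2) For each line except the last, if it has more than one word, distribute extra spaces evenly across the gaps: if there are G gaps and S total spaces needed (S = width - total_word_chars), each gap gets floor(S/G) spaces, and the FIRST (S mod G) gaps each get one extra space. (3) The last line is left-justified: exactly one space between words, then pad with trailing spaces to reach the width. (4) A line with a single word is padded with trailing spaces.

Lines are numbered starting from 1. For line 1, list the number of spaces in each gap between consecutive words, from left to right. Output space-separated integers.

Answer: 1 1 1 1

Derivation:
Line 1: ['by', 'red', 'compound', 'no', 'cup'] (min_width=22, slack=0)
Line 2: ['ant', 'be', 'that', 'dust', 'owl'] (min_width=20, slack=2)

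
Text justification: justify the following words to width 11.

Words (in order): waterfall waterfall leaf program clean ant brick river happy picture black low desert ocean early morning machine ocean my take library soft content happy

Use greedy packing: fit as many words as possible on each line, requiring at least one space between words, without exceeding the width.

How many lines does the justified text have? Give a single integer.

Answer: 19

Derivation:
Line 1: ['waterfall'] (min_width=9, slack=2)
Line 2: ['waterfall'] (min_width=9, slack=2)
Line 3: ['leaf'] (min_width=4, slack=7)
Line 4: ['program'] (min_width=7, slack=4)
Line 5: ['clean', 'ant'] (min_width=9, slack=2)
Line 6: ['brick', 'river'] (min_width=11, slack=0)
Line 7: ['happy'] (min_width=5, slack=6)
Line 8: ['picture'] (min_width=7, slack=4)
Line 9: ['black', 'low'] (min_width=9, slack=2)
Line 10: ['desert'] (min_width=6, slack=5)
Line 11: ['ocean', 'early'] (min_width=11, slack=0)
Line 12: ['morning'] (min_width=7, slack=4)
Line 13: ['machine'] (min_width=7, slack=4)
Line 14: ['ocean', 'my'] (min_width=8, slack=3)
Line 15: ['take'] (min_width=4, slack=7)
Line 16: ['library'] (min_width=7, slack=4)
Line 17: ['soft'] (min_width=4, slack=7)
Line 18: ['content'] (min_width=7, slack=4)
Line 19: ['happy'] (min_width=5, slack=6)
Total lines: 19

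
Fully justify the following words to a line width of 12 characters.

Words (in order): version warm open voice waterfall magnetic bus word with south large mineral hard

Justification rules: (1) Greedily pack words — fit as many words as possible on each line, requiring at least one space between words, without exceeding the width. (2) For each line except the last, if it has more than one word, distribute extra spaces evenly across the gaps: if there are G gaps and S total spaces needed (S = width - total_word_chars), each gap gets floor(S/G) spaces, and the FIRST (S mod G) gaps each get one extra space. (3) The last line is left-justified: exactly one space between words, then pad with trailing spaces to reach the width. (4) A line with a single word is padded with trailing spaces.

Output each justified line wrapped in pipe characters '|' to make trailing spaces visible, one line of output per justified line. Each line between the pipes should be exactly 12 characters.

Answer: |version warm|
|open   voice|
|waterfall   |
|magnetic bus|
|word    with|
|south  large|
|mineral hard|

Derivation:
Line 1: ['version', 'warm'] (min_width=12, slack=0)
Line 2: ['open', 'voice'] (min_width=10, slack=2)
Line 3: ['waterfall'] (min_width=9, slack=3)
Line 4: ['magnetic', 'bus'] (min_width=12, slack=0)
Line 5: ['word', 'with'] (min_width=9, slack=3)
Line 6: ['south', 'large'] (min_width=11, slack=1)
Line 7: ['mineral', 'hard'] (min_width=12, slack=0)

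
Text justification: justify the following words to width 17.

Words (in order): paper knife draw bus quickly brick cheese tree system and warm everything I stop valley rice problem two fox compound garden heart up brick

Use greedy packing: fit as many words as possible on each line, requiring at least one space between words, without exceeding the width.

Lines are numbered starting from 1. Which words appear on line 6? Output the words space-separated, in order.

Answer: valley rice

Derivation:
Line 1: ['paper', 'knife', 'draw'] (min_width=16, slack=1)
Line 2: ['bus', 'quickly', 'brick'] (min_width=17, slack=0)
Line 3: ['cheese', 'tree'] (min_width=11, slack=6)
Line 4: ['system', 'and', 'warm'] (min_width=15, slack=2)
Line 5: ['everything', 'I', 'stop'] (min_width=17, slack=0)
Line 6: ['valley', 'rice'] (min_width=11, slack=6)
Line 7: ['problem', 'two', 'fox'] (min_width=15, slack=2)
Line 8: ['compound', 'garden'] (min_width=15, slack=2)
Line 9: ['heart', 'up', 'brick'] (min_width=14, slack=3)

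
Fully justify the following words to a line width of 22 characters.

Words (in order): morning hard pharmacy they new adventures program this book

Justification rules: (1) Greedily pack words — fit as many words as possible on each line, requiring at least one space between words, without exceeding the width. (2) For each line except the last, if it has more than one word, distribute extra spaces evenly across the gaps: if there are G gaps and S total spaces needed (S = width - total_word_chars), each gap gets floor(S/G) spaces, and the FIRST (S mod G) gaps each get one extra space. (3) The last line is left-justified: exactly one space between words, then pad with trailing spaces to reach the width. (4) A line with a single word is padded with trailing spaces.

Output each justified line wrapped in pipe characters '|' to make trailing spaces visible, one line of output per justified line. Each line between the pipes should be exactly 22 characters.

Line 1: ['morning', 'hard', 'pharmacy'] (min_width=21, slack=1)
Line 2: ['they', 'new', 'adventures'] (min_width=19, slack=3)
Line 3: ['program', 'this', 'book'] (min_width=17, slack=5)

Answer: |morning  hard pharmacy|
|they   new  adventures|
|program this book     |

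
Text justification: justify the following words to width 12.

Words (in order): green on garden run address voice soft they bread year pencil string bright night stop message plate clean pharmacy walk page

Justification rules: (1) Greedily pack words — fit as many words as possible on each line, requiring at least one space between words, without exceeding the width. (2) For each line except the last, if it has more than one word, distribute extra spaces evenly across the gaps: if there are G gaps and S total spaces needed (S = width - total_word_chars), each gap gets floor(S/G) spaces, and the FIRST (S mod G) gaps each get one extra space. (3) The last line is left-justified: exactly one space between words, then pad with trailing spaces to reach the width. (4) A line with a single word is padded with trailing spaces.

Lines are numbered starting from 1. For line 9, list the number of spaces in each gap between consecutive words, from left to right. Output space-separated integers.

Line 1: ['green', 'on'] (min_width=8, slack=4)
Line 2: ['garden', 'run'] (min_width=10, slack=2)
Line 3: ['address'] (min_width=7, slack=5)
Line 4: ['voice', 'soft'] (min_width=10, slack=2)
Line 5: ['they', 'bread'] (min_width=10, slack=2)
Line 6: ['year', 'pencil'] (min_width=11, slack=1)
Line 7: ['string'] (min_width=6, slack=6)
Line 8: ['bright', 'night'] (min_width=12, slack=0)
Line 9: ['stop', 'message'] (min_width=12, slack=0)
Line 10: ['plate', 'clean'] (min_width=11, slack=1)
Line 11: ['pharmacy'] (min_width=8, slack=4)
Line 12: ['walk', 'page'] (min_width=9, slack=3)

Answer: 1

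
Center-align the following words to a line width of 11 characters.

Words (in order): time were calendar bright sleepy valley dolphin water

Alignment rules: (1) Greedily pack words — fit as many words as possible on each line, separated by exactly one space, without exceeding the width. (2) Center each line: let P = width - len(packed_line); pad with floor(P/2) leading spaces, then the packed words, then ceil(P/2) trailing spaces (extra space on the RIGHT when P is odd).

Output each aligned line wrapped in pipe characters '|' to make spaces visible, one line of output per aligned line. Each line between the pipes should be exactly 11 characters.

Answer: | time were |
| calendar  |
|  bright   |
|  sleepy   |
|  valley   |
|  dolphin  |
|   water   |

Derivation:
Line 1: ['time', 'were'] (min_width=9, slack=2)
Line 2: ['calendar'] (min_width=8, slack=3)
Line 3: ['bright'] (min_width=6, slack=5)
Line 4: ['sleepy'] (min_width=6, slack=5)
Line 5: ['valley'] (min_width=6, slack=5)
Line 6: ['dolphin'] (min_width=7, slack=4)
Line 7: ['water'] (min_width=5, slack=6)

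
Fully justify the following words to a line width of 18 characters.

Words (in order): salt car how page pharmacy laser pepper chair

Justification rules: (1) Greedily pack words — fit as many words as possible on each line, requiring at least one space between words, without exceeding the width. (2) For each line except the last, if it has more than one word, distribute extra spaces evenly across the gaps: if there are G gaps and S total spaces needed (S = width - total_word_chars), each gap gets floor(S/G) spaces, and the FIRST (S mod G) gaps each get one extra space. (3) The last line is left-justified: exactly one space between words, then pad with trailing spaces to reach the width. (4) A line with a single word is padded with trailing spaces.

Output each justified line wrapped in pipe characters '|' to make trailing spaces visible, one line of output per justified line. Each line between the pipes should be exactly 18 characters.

Answer: |salt  car how page|
|pharmacy     laser|
|pepper chair      |

Derivation:
Line 1: ['salt', 'car', 'how', 'page'] (min_width=17, slack=1)
Line 2: ['pharmacy', 'laser'] (min_width=14, slack=4)
Line 3: ['pepper', 'chair'] (min_width=12, slack=6)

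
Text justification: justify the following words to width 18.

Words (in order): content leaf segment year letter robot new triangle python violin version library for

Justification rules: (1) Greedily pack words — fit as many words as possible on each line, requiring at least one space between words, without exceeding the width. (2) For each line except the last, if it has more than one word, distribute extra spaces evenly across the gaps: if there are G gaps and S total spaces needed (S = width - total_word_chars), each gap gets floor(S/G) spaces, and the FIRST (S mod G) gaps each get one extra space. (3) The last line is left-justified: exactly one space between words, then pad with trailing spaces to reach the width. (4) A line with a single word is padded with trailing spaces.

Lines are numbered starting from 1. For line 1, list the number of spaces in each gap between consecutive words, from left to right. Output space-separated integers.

Answer: 7

Derivation:
Line 1: ['content', 'leaf'] (min_width=12, slack=6)
Line 2: ['segment', 'year'] (min_width=12, slack=6)
Line 3: ['letter', 'robot', 'new'] (min_width=16, slack=2)
Line 4: ['triangle', 'python'] (min_width=15, slack=3)
Line 5: ['violin', 'version'] (min_width=14, slack=4)
Line 6: ['library', 'for'] (min_width=11, slack=7)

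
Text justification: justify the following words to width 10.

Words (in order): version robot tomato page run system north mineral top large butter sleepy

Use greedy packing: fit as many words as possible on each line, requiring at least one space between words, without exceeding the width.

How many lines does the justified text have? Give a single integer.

Answer: 10

Derivation:
Line 1: ['version'] (min_width=7, slack=3)
Line 2: ['robot'] (min_width=5, slack=5)
Line 3: ['tomato'] (min_width=6, slack=4)
Line 4: ['page', 'run'] (min_width=8, slack=2)
Line 5: ['system'] (min_width=6, slack=4)
Line 6: ['north'] (min_width=5, slack=5)
Line 7: ['mineral'] (min_width=7, slack=3)
Line 8: ['top', 'large'] (min_width=9, slack=1)
Line 9: ['butter'] (min_width=6, slack=4)
Line 10: ['sleepy'] (min_width=6, slack=4)
Total lines: 10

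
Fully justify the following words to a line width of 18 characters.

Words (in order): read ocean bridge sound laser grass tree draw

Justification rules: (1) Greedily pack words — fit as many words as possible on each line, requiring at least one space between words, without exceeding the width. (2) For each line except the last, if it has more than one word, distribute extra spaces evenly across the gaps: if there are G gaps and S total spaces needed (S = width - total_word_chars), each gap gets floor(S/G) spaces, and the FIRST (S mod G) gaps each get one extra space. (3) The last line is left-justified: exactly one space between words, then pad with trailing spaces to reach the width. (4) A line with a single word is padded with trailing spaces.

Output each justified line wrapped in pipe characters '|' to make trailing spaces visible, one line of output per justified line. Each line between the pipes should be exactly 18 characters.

Answer: |read  ocean bridge|
|sound  laser grass|
|tree draw         |

Derivation:
Line 1: ['read', 'ocean', 'bridge'] (min_width=17, slack=1)
Line 2: ['sound', 'laser', 'grass'] (min_width=17, slack=1)
Line 3: ['tree', 'draw'] (min_width=9, slack=9)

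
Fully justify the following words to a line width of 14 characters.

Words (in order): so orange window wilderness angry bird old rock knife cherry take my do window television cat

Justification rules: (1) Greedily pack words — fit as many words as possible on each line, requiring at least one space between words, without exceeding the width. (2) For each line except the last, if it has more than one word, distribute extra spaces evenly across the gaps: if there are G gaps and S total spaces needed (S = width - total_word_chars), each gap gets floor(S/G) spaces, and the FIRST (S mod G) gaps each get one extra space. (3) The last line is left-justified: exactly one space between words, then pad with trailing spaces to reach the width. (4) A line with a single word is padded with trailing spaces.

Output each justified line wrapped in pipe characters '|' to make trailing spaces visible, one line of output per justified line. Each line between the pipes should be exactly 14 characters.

Answer: |so      orange|
|window        |
|wilderness    |
|angry bird old|
|rock     knife|
|cherry take my|
|do      window|
|television cat|

Derivation:
Line 1: ['so', 'orange'] (min_width=9, slack=5)
Line 2: ['window'] (min_width=6, slack=8)
Line 3: ['wilderness'] (min_width=10, slack=4)
Line 4: ['angry', 'bird', 'old'] (min_width=14, slack=0)
Line 5: ['rock', 'knife'] (min_width=10, slack=4)
Line 6: ['cherry', 'take', 'my'] (min_width=14, slack=0)
Line 7: ['do', 'window'] (min_width=9, slack=5)
Line 8: ['television', 'cat'] (min_width=14, slack=0)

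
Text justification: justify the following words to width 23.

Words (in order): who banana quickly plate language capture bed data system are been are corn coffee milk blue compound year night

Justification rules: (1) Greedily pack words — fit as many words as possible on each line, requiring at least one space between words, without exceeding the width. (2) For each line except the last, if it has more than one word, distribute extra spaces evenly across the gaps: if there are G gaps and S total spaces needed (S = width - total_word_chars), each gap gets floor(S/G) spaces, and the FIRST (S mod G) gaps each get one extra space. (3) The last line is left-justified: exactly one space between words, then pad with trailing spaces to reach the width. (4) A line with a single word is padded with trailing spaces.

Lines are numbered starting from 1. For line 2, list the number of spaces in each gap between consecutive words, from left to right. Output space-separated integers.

Line 1: ['who', 'banana', 'quickly'] (min_width=18, slack=5)
Line 2: ['plate', 'language', 'capture'] (min_width=22, slack=1)
Line 3: ['bed', 'data', 'system', 'are'] (min_width=19, slack=4)
Line 4: ['been', 'are', 'corn', 'coffee'] (min_width=20, slack=3)
Line 5: ['milk', 'blue', 'compound', 'year'] (min_width=23, slack=0)
Line 6: ['night'] (min_width=5, slack=18)

Answer: 2 1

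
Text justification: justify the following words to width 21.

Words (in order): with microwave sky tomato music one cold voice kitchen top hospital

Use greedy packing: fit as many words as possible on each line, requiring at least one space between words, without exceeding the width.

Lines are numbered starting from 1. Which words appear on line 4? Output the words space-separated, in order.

Answer: hospital

Derivation:
Line 1: ['with', 'microwave', 'sky'] (min_width=18, slack=3)
Line 2: ['tomato', 'music', 'one', 'cold'] (min_width=21, slack=0)
Line 3: ['voice', 'kitchen', 'top'] (min_width=17, slack=4)
Line 4: ['hospital'] (min_width=8, slack=13)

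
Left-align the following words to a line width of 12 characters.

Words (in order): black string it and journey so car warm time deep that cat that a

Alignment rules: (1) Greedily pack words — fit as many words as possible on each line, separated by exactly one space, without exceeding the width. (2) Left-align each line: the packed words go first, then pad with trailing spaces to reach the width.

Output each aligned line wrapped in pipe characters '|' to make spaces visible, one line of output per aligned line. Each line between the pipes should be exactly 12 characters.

Answer: |black string|
|it and      |
|journey so  |
|car warm    |
|time deep   |
|that cat    |
|that a      |

Derivation:
Line 1: ['black', 'string'] (min_width=12, slack=0)
Line 2: ['it', 'and'] (min_width=6, slack=6)
Line 3: ['journey', 'so'] (min_width=10, slack=2)
Line 4: ['car', 'warm'] (min_width=8, slack=4)
Line 5: ['time', 'deep'] (min_width=9, slack=3)
Line 6: ['that', 'cat'] (min_width=8, slack=4)
Line 7: ['that', 'a'] (min_width=6, slack=6)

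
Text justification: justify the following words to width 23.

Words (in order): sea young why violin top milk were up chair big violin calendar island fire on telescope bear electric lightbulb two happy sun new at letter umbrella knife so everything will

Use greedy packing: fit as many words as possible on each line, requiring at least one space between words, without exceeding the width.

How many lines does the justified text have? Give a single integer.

Answer: 9

Derivation:
Line 1: ['sea', 'young', 'why', 'violin'] (min_width=20, slack=3)
Line 2: ['top', 'milk', 'were', 'up', 'chair'] (min_width=22, slack=1)
Line 3: ['big', 'violin', 'calendar'] (min_width=19, slack=4)
Line 4: ['island', 'fire', 'on'] (min_width=14, slack=9)
Line 5: ['telescope', 'bear', 'electric'] (min_width=23, slack=0)
Line 6: ['lightbulb', 'two', 'happy', 'sun'] (min_width=23, slack=0)
Line 7: ['new', 'at', 'letter', 'umbrella'] (min_width=22, slack=1)
Line 8: ['knife', 'so', 'everything'] (min_width=19, slack=4)
Line 9: ['will'] (min_width=4, slack=19)
Total lines: 9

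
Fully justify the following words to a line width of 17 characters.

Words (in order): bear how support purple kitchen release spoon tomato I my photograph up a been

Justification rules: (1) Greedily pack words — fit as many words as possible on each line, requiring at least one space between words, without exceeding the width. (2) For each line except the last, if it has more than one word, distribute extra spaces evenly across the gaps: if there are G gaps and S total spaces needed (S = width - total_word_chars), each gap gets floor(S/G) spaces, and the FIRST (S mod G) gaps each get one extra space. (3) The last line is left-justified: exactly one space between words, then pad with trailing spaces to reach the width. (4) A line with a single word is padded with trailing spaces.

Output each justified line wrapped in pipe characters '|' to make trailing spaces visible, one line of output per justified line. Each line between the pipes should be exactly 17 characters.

Answer: |bear  how support|
|purple    kitchen|
|release     spoon|
|tomato    I    my|
|photograph  up  a|
|been             |

Derivation:
Line 1: ['bear', 'how', 'support'] (min_width=16, slack=1)
Line 2: ['purple', 'kitchen'] (min_width=14, slack=3)
Line 3: ['release', 'spoon'] (min_width=13, slack=4)
Line 4: ['tomato', 'I', 'my'] (min_width=11, slack=6)
Line 5: ['photograph', 'up', 'a'] (min_width=15, slack=2)
Line 6: ['been'] (min_width=4, slack=13)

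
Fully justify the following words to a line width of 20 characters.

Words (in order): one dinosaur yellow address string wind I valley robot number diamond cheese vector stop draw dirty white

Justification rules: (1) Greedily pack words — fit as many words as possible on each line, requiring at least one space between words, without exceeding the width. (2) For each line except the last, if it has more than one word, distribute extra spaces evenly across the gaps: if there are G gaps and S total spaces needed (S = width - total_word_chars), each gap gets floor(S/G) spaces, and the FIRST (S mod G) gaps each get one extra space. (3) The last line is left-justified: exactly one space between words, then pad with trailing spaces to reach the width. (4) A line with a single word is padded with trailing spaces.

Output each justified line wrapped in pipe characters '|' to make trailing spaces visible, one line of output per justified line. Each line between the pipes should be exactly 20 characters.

Line 1: ['one', 'dinosaur', 'yellow'] (min_width=19, slack=1)
Line 2: ['address', 'string', 'wind'] (min_width=19, slack=1)
Line 3: ['I', 'valley', 'robot'] (min_width=14, slack=6)
Line 4: ['number', 'diamond'] (min_width=14, slack=6)
Line 5: ['cheese', 'vector', 'stop'] (min_width=18, slack=2)
Line 6: ['draw', 'dirty', 'white'] (min_width=16, slack=4)

Answer: |one  dinosaur yellow|
|address  string wind|
|I    valley    robot|
|number       diamond|
|cheese  vector  stop|
|draw dirty white    |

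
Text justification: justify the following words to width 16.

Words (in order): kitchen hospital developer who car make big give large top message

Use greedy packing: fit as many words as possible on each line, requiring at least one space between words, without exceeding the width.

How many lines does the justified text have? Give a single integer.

Line 1: ['kitchen', 'hospital'] (min_width=16, slack=0)
Line 2: ['developer', 'who'] (min_width=13, slack=3)
Line 3: ['car', 'make', 'big'] (min_width=12, slack=4)
Line 4: ['give', 'large', 'top'] (min_width=14, slack=2)
Line 5: ['message'] (min_width=7, slack=9)
Total lines: 5

Answer: 5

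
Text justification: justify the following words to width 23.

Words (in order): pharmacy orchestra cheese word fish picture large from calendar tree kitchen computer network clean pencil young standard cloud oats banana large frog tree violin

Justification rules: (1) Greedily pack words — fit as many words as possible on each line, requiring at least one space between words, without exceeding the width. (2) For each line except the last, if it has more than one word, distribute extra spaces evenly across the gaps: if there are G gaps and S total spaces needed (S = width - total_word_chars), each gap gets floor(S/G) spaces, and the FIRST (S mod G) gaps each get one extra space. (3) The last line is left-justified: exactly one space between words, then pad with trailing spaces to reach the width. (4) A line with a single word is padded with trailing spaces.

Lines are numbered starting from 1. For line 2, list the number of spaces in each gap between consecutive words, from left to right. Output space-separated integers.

Line 1: ['pharmacy', 'orchestra'] (min_width=18, slack=5)
Line 2: ['cheese', 'word', 'fish'] (min_width=16, slack=7)
Line 3: ['picture', 'large', 'from'] (min_width=18, slack=5)
Line 4: ['calendar', 'tree', 'kitchen'] (min_width=21, slack=2)
Line 5: ['computer', 'network', 'clean'] (min_width=22, slack=1)
Line 6: ['pencil', 'young', 'standard'] (min_width=21, slack=2)
Line 7: ['cloud', 'oats', 'banana', 'large'] (min_width=23, slack=0)
Line 8: ['frog', 'tree', 'violin'] (min_width=16, slack=7)

Answer: 5 4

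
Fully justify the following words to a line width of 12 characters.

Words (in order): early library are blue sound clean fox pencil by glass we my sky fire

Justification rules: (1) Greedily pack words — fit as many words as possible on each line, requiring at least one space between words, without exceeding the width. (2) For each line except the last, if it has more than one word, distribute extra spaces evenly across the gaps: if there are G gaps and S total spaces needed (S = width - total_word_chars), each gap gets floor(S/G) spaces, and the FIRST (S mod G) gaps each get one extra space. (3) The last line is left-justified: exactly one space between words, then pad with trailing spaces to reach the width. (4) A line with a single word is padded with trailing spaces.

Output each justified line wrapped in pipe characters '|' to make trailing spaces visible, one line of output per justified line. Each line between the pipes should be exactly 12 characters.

Line 1: ['early'] (min_width=5, slack=7)
Line 2: ['library', 'are'] (min_width=11, slack=1)
Line 3: ['blue', 'sound'] (min_width=10, slack=2)
Line 4: ['clean', 'fox'] (min_width=9, slack=3)
Line 5: ['pencil', 'by'] (min_width=9, slack=3)
Line 6: ['glass', 'we', 'my'] (min_width=11, slack=1)
Line 7: ['sky', 'fire'] (min_width=8, slack=4)

Answer: |early       |
|library  are|
|blue   sound|
|clean    fox|
|pencil    by|
|glass  we my|
|sky fire    |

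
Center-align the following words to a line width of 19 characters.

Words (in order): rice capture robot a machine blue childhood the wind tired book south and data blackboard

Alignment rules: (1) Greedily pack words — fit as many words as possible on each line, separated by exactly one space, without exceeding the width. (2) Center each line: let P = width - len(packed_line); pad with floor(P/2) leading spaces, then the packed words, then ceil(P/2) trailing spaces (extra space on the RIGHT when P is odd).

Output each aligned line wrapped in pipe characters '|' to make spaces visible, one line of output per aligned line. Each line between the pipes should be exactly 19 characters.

Line 1: ['rice', 'capture', 'robot'] (min_width=18, slack=1)
Line 2: ['a', 'machine', 'blue'] (min_width=14, slack=5)
Line 3: ['childhood', 'the', 'wind'] (min_width=18, slack=1)
Line 4: ['tired', 'book', 'south'] (min_width=16, slack=3)
Line 5: ['and', 'data', 'blackboard'] (min_width=19, slack=0)

Answer: |rice capture robot |
|  a machine blue   |
|childhood the wind |
| tired book south  |
|and data blackboard|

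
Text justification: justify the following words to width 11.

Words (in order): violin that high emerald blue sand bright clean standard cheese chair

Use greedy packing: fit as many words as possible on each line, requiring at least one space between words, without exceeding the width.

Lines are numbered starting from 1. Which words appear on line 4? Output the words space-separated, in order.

Line 1: ['violin', 'that'] (min_width=11, slack=0)
Line 2: ['high'] (min_width=4, slack=7)
Line 3: ['emerald'] (min_width=7, slack=4)
Line 4: ['blue', 'sand'] (min_width=9, slack=2)
Line 5: ['bright'] (min_width=6, slack=5)
Line 6: ['clean'] (min_width=5, slack=6)
Line 7: ['standard'] (min_width=8, slack=3)
Line 8: ['cheese'] (min_width=6, slack=5)
Line 9: ['chair'] (min_width=5, slack=6)

Answer: blue sand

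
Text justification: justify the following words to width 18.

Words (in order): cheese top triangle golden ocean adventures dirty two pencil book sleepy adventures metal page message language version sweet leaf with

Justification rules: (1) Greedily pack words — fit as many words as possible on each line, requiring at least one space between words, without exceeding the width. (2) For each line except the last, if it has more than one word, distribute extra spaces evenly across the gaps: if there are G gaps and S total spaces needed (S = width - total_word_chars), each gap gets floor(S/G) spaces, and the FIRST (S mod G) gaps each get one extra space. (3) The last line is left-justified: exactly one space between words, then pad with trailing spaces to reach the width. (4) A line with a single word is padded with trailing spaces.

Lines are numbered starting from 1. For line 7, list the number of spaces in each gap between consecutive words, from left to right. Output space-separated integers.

Answer: 7

Derivation:
Line 1: ['cheese', 'top'] (min_width=10, slack=8)
Line 2: ['triangle', 'golden'] (min_width=15, slack=3)
Line 3: ['ocean', 'adventures'] (min_width=16, slack=2)
Line 4: ['dirty', 'two', 'pencil'] (min_width=16, slack=2)
Line 5: ['book', 'sleepy'] (min_width=11, slack=7)
Line 6: ['adventures', 'metal'] (min_width=16, slack=2)
Line 7: ['page', 'message'] (min_width=12, slack=6)
Line 8: ['language', 'version'] (min_width=16, slack=2)
Line 9: ['sweet', 'leaf', 'with'] (min_width=15, slack=3)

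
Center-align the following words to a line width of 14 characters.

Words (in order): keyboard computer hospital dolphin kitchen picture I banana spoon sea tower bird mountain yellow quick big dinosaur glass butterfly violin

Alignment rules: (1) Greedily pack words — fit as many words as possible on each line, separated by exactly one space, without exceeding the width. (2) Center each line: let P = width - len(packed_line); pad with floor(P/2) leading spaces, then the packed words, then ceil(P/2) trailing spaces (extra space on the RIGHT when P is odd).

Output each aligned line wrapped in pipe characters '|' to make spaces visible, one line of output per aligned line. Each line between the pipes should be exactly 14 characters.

Answer: |   keyboard   |
|   computer   |
|   hospital   |
|   dolphin    |
|   kitchen    |
|  picture I   |
| banana spoon |
|sea tower bird|
|   mountain   |
| yellow quick |
| big dinosaur |
|    glass     |
|  butterfly   |
|    violin    |

Derivation:
Line 1: ['keyboard'] (min_width=8, slack=6)
Line 2: ['computer'] (min_width=8, slack=6)
Line 3: ['hospital'] (min_width=8, slack=6)
Line 4: ['dolphin'] (min_width=7, slack=7)
Line 5: ['kitchen'] (min_width=7, slack=7)
Line 6: ['picture', 'I'] (min_width=9, slack=5)
Line 7: ['banana', 'spoon'] (min_width=12, slack=2)
Line 8: ['sea', 'tower', 'bird'] (min_width=14, slack=0)
Line 9: ['mountain'] (min_width=8, slack=6)
Line 10: ['yellow', 'quick'] (min_width=12, slack=2)
Line 11: ['big', 'dinosaur'] (min_width=12, slack=2)
Line 12: ['glass'] (min_width=5, slack=9)
Line 13: ['butterfly'] (min_width=9, slack=5)
Line 14: ['violin'] (min_width=6, slack=8)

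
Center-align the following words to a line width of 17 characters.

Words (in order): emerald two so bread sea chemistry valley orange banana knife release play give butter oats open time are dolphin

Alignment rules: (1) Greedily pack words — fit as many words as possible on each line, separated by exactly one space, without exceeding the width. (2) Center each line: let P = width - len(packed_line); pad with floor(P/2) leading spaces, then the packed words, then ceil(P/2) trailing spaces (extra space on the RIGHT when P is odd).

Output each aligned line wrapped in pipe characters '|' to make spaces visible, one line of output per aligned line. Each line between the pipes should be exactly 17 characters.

Answer: | emerald two so  |
|    bread sea    |
|chemistry valley |
|  orange banana  |
|  knife release  |
|play give butter |
| oats open time  |
|   are dolphin   |

Derivation:
Line 1: ['emerald', 'two', 'so'] (min_width=14, slack=3)
Line 2: ['bread', 'sea'] (min_width=9, slack=8)
Line 3: ['chemistry', 'valley'] (min_width=16, slack=1)
Line 4: ['orange', 'banana'] (min_width=13, slack=4)
Line 5: ['knife', 'release'] (min_width=13, slack=4)
Line 6: ['play', 'give', 'butter'] (min_width=16, slack=1)
Line 7: ['oats', 'open', 'time'] (min_width=14, slack=3)
Line 8: ['are', 'dolphin'] (min_width=11, slack=6)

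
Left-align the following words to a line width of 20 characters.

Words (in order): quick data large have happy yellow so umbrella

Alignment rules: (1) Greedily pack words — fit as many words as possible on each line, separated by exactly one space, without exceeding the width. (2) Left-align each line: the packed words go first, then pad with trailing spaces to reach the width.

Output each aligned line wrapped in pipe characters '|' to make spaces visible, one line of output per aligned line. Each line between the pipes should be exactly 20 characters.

Answer: |quick data large    |
|have happy yellow so|
|umbrella            |

Derivation:
Line 1: ['quick', 'data', 'large'] (min_width=16, slack=4)
Line 2: ['have', 'happy', 'yellow', 'so'] (min_width=20, slack=0)
Line 3: ['umbrella'] (min_width=8, slack=12)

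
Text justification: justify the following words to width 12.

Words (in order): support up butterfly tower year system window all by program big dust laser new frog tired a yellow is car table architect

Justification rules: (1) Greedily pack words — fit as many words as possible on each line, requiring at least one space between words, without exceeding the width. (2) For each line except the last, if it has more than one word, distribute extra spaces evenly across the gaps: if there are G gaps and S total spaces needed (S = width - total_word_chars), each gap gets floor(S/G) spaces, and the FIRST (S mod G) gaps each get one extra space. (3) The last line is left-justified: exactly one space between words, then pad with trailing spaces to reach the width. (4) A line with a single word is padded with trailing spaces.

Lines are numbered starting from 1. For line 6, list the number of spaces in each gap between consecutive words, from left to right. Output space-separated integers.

Line 1: ['support', 'up'] (min_width=10, slack=2)
Line 2: ['butterfly'] (min_width=9, slack=3)
Line 3: ['tower', 'year'] (min_width=10, slack=2)
Line 4: ['system'] (min_width=6, slack=6)
Line 5: ['window', 'all'] (min_width=10, slack=2)
Line 6: ['by', 'program'] (min_width=10, slack=2)
Line 7: ['big', 'dust'] (min_width=8, slack=4)
Line 8: ['laser', 'new'] (min_width=9, slack=3)
Line 9: ['frog', 'tired', 'a'] (min_width=12, slack=0)
Line 10: ['yellow', 'is'] (min_width=9, slack=3)
Line 11: ['car', 'table'] (min_width=9, slack=3)
Line 12: ['architect'] (min_width=9, slack=3)

Answer: 3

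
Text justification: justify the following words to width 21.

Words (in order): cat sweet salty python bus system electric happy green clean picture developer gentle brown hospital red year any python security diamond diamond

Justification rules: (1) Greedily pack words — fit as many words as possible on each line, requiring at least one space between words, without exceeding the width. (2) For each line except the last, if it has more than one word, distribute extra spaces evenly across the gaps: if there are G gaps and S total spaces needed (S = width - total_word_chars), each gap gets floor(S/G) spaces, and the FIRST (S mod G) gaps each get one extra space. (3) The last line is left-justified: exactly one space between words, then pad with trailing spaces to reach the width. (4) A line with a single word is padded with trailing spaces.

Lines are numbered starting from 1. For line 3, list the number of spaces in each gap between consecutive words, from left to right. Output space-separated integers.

Line 1: ['cat', 'sweet', 'salty'] (min_width=15, slack=6)
Line 2: ['python', 'bus', 'system'] (min_width=17, slack=4)
Line 3: ['electric', 'happy', 'green'] (min_width=20, slack=1)
Line 4: ['clean', 'picture'] (min_width=13, slack=8)
Line 5: ['developer', 'gentle'] (min_width=16, slack=5)
Line 6: ['brown', 'hospital', 'red'] (min_width=18, slack=3)
Line 7: ['year', 'any', 'python'] (min_width=15, slack=6)
Line 8: ['security', 'diamond'] (min_width=16, slack=5)
Line 9: ['diamond'] (min_width=7, slack=14)

Answer: 2 1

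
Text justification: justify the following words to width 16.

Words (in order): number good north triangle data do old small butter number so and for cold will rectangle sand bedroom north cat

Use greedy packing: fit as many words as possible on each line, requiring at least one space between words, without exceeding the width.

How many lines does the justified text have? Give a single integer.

Line 1: ['number', 'good'] (min_width=11, slack=5)
Line 2: ['north', 'triangle'] (min_width=14, slack=2)
Line 3: ['data', 'do', 'old'] (min_width=11, slack=5)
Line 4: ['small', 'butter'] (min_width=12, slack=4)
Line 5: ['number', 'so', 'and'] (min_width=13, slack=3)
Line 6: ['for', 'cold', 'will'] (min_width=13, slack=3)
Line 7: ['rectangle', 'sand'] (min_width=14, slack=2)
Line 8: ['bedroom', 'north'] (min_width=13, slack=3)
Line 9: ['cat'] (min_width=3, slack=13)
Total lines: 9

Answer: 9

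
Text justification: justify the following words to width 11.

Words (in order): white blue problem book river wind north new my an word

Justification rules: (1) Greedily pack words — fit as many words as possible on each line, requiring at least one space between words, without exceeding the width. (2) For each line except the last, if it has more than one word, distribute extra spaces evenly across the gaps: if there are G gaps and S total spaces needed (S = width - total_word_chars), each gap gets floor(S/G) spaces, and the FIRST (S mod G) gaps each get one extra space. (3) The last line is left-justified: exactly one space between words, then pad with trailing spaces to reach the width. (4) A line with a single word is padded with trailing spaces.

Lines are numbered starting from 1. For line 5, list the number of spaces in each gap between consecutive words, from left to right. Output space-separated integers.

Answer: 2 2

Derivation:
Line 1: ['white', 'blue'] (min_width=10, slack=1)
Line 2: ['problem'] (min_width=7, slack=4)
Line 3: ['book', 'river'] (min_width=10, slack=1)
Line 4: ['wind', 'north'] (min_width=10, slack=1)
Line 5: ['new', 'my', 'an'] (min_width=9, slack=2)
Line 6: ['word'] (min_width=4, slack=7)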